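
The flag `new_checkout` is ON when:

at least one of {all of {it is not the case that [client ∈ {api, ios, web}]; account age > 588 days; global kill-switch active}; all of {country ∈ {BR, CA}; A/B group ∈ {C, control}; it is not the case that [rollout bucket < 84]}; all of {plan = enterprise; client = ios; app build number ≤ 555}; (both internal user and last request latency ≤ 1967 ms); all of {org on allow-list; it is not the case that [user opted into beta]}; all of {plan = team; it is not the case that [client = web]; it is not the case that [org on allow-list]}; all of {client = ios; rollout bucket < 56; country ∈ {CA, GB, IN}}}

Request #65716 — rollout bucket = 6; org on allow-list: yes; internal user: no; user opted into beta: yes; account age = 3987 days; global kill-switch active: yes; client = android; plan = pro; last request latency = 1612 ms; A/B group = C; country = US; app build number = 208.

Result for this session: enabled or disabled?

Atomic conditions:
  client ∈ {api, ios, web}: android is not in the set → false
  account age > 588 days: 3987 > 588 is true
  global kill-switch active: yes → true
  country ∈ {BR, CA}: US is not in the set → false
  A/B group ∈ {C, control}: C is in the set → true
  rollout bucket < 84: 6 < 84 is true
  plan = enterprise: pro == enterprise is false
  client = ios: android == ios is false
  app build number ≤ 555: 208 ≤ 555 is true
  internal user: no → false
  last request latency ≤ 1967 ms: 1612 ≤ 1967 is true
  org on allow-list: yes → true
  user opted into beta: yes → true
  plan = team: pro == team is false
  client = web: android == web is false
  rollout bucket < 56: 6 < 56 is true
  country ∈ {CA, GB, IN}: US is not in the set → false
Combine:
[1.1] NOT false = true
[1] true AND true AND true = true
[2.3] NOT true = false
[2] false AND true AND false = false
[3] false AND false AND true = false
[4] false AND true = false
[5.2] NOT true = false
[5] true AND false = false
[6.2] NOT false = true
[6.3] NOT true = false
[6] false AND true AND false = false
[7] false AND true AND false = false
[root] true OR false OR false OR false OR false OR false OR false = true
Overall: true → enabled

Enabled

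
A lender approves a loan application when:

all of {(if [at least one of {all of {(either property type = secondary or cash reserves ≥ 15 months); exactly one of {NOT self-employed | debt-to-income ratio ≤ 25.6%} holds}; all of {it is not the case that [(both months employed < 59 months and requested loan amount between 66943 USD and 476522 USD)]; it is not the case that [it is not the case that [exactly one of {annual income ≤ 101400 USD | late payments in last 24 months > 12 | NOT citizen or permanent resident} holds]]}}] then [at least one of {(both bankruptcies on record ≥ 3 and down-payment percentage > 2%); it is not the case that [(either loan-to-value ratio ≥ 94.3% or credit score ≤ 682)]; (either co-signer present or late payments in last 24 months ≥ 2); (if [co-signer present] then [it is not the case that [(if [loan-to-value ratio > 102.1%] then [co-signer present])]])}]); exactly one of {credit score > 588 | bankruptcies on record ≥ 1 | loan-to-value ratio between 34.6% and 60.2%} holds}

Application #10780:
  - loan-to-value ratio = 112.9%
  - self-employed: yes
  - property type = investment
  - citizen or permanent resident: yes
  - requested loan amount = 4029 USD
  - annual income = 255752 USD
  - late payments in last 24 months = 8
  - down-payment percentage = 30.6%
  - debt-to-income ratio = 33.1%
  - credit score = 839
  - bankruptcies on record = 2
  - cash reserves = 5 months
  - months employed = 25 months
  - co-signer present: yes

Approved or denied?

Atomic conditions:
  property type = secondary: investment == secondary is false
  cash reserves ≥ 15 months: 5 ≥ 15 is false
  NOT self-employed: yes → false
  debt-to-income ratio ≤ 25.6%: 33.1 ≤ 25.6 is false
  months employed < 59 months: 25 < 59 is true
  requested loan amount between 66943 USD and 476522 USD: 4029 in [66943, 476522] is false
  annual income ≤ 101400 USD: 255752 ≤ 101400 is false
  late payments in last 24 months > 12: 8 > 12 is false
  NOT citizen or permanent resident: yes → false
  bankruptcies on record ≥ 3: 2 ≥ 3 is false
  down-payment percentage > 2%: 30.6 > 2 is true
  loan-to-value ratio ≥ 94.3%: 112.9 ≥ 94.3 is true
  credit score ≤ 682: 839 ≤ 682 is false
  co-signer present: yes → true
  late payments in last 24 months ≥ 2: 8 ≥ 2 is true
  loan-to-value ratio > 102.1%: 112.9 > 102.1 is true
  credit score > 588: 839 > 588 is true
  bankruptcies on record ≥ 1: 2 ≥ 1 is true
  loan-to-value ratio between 34.6% and 60.2%: 112.9 in [34.6, 60.2] is false
Combine:
[1.1.1.1] false OR false = false
[1.1.1.2] exactly-one(false, false) = false
[1.1.1] false AND false = false
[1.1.2.1.1] true AND false = false
[1.1.2.1] NOT false = true
[1.1.2.2.1.1] exactly-one(false, false, false) = false
[1.1.2.2.1] NOT false = true
[1.1.2.2] NOT true = false
[1.1.2] true AND false = false
[1.1] false OR false = false
[1.2.1] false AND true = false
[1.2.2.1] true OR false = true
[1.2.2] NOT true = false
[1.2.3] true OR true = true
[1.2.4.2.1] true → true = true
[1.2.4.2] NOT true = false
[1.2.4] true → false = false
[1.2] false OR false OR true OR false = true
[1] false → true (antecedent false ⇒ implication holds) = true
[2] exactly-one(true, true, false) = false
[root] true AND false = false
Overall: false → denied

Denied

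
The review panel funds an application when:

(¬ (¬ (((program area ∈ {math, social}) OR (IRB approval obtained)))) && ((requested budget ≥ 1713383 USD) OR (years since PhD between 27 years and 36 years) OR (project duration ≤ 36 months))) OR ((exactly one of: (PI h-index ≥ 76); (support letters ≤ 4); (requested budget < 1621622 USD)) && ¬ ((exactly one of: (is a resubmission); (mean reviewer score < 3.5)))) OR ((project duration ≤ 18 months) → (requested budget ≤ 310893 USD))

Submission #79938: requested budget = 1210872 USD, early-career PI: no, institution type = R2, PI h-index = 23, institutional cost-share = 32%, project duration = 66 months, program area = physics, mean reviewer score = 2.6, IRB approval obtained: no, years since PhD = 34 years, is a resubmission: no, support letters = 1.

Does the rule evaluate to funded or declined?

Funded

Atomic conditions:
  program area ∈ {math, social}: physics is not in the set → false
  IRB approval obtained: no → false
  requested budget ≥ 1713383 USD: 1210872 ≥ 1713383 is false
  years since PhD between 27 years and 36 years: 34 in [27, 36] is true
  project duration ≤ 36 months: 66 ≤ 36 is false
  PI h-index ≥ 76: 23 ≥ 76 is false
  support letters ≤ 4: 1 ≤ 4 is true
  requested budget < 1621622 USD: 1210872 < 1621622 is true
  is a resubmission: no → false
  mean reviewer score < 3.5: 2.6 < 3.5 is true
  project duration ≤ 18 months: 66 ≤ 18 is false
  requested budget ≤ 310893 USD: 1210872 ≤ 310893 is false
Combine:
[1.1.1.1] false OR false = false
[1.1.1] NOT false = true
[1.1] NOT true = false
[1.2] false OR true OR false = true
[1] false AND true = false
[2.1] exactly-one(false, true, true) = false
[2.2.1] exactly-one(false, true) = true
[2.2] NOT true = false
[2] false AND false = false
[3] false → false (antecedent false ⇒ implication holds) = true
[root] false OR false OR true = true
Overall: true → funded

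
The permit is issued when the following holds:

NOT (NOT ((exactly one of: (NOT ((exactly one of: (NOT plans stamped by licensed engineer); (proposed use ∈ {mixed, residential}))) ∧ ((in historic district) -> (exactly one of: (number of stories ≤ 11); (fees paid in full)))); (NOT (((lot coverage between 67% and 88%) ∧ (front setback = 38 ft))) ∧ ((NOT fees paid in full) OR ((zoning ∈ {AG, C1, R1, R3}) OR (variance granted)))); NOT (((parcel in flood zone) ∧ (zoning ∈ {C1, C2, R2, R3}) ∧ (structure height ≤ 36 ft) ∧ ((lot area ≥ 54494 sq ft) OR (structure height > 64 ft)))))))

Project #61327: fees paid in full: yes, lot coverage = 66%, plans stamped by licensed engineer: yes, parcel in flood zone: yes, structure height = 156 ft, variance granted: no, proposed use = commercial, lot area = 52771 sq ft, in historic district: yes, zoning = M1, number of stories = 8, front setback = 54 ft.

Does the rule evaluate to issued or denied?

Atomic conditions:
  NOT plans stamped by licensed engineer: yes → false
  proposed use ∈ {mixed, residential}: commercial is not in the set → false
  in historic district: yes → true
  number of stories ≤ 11: 8 ≤ 11 is true
  fees paid in full: yes → true
  lot coverage between 67% and 88%: 66 in [67, 88] is false
  front setback = 38 ft: 54 == 38 is false
  NOT fees paid in full: yes → false
  zoning ∈ {AG, C1, R1, R3}: M1 is not in the set → false
  variance granted: no → false
  parcel in flood zone: yes → true
  zoning ∈ {C1, C2, R2, R3}: M1 is not in the set → false
  structure height ≤ 36 ft: 156 ≤ 36 is false
  lot area ≥ 54494 sq ft: 52771 ≥ 54494 is false
  structure height > 64 ft: 156 > 64 is true
Combine:
[1.1.1.1.1] exactly-one(false, false) = false
[1.1.1.1] NOT false = true
[1.1.1.2.2] exactly-one(true, true) = false
[1.1.1.2] true → false = false
[1.1.1] true AND false = false
[1.1.2.1.1] false AND false = false
[1.1.2.1] NOT false = true
[1.1.2.2.2] false OR false = false
[1.1.2.2] false OR false = false
[1.1.2] true AND false = false
[1.1.3.1.4] false OR true = true
[1.1.3.1] true AND false AND false AND true = false
[1.1.3] NOT false = true
[1.1] exactly-one(false, false, true) = true
[1] NOT true = false
[root] NOT false = true
Overall: true → issued

Issued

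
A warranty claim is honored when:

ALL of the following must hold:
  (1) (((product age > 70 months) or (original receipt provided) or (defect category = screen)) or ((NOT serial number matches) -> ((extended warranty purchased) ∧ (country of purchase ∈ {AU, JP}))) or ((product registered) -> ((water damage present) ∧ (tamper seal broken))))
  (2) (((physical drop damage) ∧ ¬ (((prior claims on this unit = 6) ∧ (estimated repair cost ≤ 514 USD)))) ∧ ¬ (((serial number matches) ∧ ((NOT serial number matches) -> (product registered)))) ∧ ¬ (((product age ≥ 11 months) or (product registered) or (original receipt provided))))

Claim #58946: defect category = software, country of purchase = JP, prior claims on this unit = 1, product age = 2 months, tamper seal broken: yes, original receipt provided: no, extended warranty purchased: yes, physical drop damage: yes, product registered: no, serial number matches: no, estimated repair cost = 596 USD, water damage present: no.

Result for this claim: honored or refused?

Honored

Atomic conditions:
  product age > 70 months: 2 > 70 is false
  original receipt provided: no → false
  defect category = screen: software == screen is false
  NOT serial number matches: no → true
  extended warranty purchased: yes → true
  country of purchase ∈ {AU, JP}: JP is in the set → true
  product registered: no → false
  water damage present: no → false
  tamper seal broken: yes → true
  physical drop damage: yes → true
  prior claims on this unit = 6: 1 == 6 is false
  estimated repair cost ≤ 514 USD: 596 ≤ 514 is false
  serial number matches: no → false
  product age ≥ 11 months: 2 ≥ 11 is false
Combine:
[1.1] false OR false OR false = false
[1.2.2] true AND true = true
[1.2] true → true = true
[1.3.2] false AND true = false
[1.3] false → false (antecedent false ⇒ implication holds) = true
[1] false OR true OR true = true
[2.1.2.1] false AND false = false
[2.1.2] NOT false = true
[2.1] true AND true = true
[2.2.1.2] true → false = false
[2.2.1] false AND false = false
[2.2] NOT false = true
[2.3.1] false OR false OR false = false
[2.3] NOT false = true
[2] true AND true AND true = true
[root] true AND true = true
Overall: true → honored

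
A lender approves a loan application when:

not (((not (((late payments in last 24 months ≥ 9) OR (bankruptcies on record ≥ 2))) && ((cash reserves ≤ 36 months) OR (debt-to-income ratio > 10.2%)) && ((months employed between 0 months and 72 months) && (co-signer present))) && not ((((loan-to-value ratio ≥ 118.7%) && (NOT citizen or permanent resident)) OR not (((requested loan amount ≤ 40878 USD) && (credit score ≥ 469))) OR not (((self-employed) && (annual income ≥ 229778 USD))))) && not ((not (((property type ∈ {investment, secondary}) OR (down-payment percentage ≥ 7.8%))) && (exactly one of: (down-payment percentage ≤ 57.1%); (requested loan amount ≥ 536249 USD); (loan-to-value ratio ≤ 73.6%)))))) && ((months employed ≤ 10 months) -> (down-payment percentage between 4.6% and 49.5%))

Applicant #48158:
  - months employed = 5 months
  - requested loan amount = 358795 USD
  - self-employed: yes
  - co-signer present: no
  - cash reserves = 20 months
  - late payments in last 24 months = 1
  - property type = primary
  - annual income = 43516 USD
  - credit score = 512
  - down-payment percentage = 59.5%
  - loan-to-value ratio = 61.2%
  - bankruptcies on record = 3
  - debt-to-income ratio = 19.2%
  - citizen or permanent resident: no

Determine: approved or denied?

Atomic conditions:
  late payments in last 24 months ≥ 9: 1 ≥ 9 is false
  bankruptcies on record ≥ 2: 3 ≥ 2 is true
  cash reserves ≤ 36 months: 20 ≤ 36 is true
  debt-to-income ratio > 10.2%: 19.2 > 10.2 is true
  months employed between 0 months and 72 months: 5 in [0, 72] is true
  co-signer present: no → false
  loan-to-value ratio ≥ 118.7%: 61.2 ≥ 118.7 is false
  NOT citizen or permanent resident: no → true
  requested loan amount ≤ 40878 USD: 358795 ≤ 40878 is false
  credit score ≥ 469: 512 ≥ 469 is true
  self-employed: yes → true
  annual income ≥ 229778 USD: 43516 ≥ 229778 is false
  property type ∈ {investment, secondary}: primary is not in the set → false
  down-payment percentage ≥ 7.8%: 59.5 ≥ 7.8 is true
  down-payment percentage ≤ 57.1%: 59.5 ≤ 57.1 is false
  requested loan amount ≥ 536249 USD: 358795 ≥ 536249 is false
  loan-to-value ratio ≤ 73.6%: 61.2 ≤ 73.6 is true
  months employed ≤ 10 months: 5 ≤ 10 is true
  down-payment percentage between 4.6% and 49.5%: 59.5 in [4.6, 49.5] is false
Combine:
[1.1.1.1.1] false OR true = true
[1.1.1.1] NOT true = false
[1.1.1.2] true OR true = true
[1.1.1.3] true AND false = false
[1.1.1] false AND true AND false = false
[1.1.2.1.1] false AND true = false
[1.1.2.1.2.1] false AND true = false
[1.1.2.1.2] NOT false = true
[1.1.2.1.3.1] true AND false = false
[1.1.2.1.3] NOT false = true
[1.1.2.1] false OR true OR true = true
[1.1.2] NOT true = false
[1.1.3.1.1.1] false OR true = true
[1.1.3.1.1] NOT true = false
[1.1.3.1.2] exactly-one(false, false, true) = true
[1.1.3.1] false AND true = false
[1.1.3] NOT false = true
[1.1] false AND false AND true = false
[1] NOT false = true
[2] true → false = false
[root] true AND false = false
Overall: false → denied

Denied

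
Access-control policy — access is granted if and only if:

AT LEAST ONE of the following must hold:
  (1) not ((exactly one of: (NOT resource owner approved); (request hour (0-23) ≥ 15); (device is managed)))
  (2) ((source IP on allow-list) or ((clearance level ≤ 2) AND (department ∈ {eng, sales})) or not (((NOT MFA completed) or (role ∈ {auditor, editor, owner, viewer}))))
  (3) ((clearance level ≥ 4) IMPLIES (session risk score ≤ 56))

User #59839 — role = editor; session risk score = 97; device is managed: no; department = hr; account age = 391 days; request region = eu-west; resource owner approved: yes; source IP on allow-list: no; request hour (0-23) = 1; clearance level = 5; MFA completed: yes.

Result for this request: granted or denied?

Granted

Atomic conditions:
  NOT resource owner approved: yes → false
  request hour (0-23) ≥ 15: 1 ≥ 15 is false
  device is managed: no → false
  source IP on allow-list: no → false
  clearance level ≤ 2: 5 ≤ 2 is false
  department ∈ {eng, sales}: hr is not in the set → false
  NOT MFA completed: yes → false
  role ∈ {auditor, editor, owner, viewer}: editor is in the set → true
  clearance level ≥ 4: 5 ≥ 4 is true
  session risk score ≤ 56: 97 ≤ 56 is false
Combine:
[1.1] exactly-one(false, false, false) = false
[1] NOT false = true
[2.2] false AND false = false
[2.3.1] false OR true = true
[2.3] NOT true = false
[2] false OR false OR false = false
[3] true → false = false
[root] true OR false OR false = true
Overall: true → granted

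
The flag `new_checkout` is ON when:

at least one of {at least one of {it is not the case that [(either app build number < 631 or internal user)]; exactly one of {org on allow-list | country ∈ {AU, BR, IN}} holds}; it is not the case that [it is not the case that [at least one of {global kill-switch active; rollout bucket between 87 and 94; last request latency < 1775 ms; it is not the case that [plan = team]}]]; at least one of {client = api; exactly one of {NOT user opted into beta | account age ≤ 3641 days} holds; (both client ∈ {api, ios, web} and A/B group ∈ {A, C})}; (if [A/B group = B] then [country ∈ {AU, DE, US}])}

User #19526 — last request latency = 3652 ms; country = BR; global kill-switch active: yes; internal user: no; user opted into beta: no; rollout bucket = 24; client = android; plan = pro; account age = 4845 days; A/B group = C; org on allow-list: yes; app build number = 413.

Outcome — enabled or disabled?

Enabled

Atomic conditions:
  app build number < 631: 413 < 631 is true
  internal user: no → false
  org on allow-list: yes → true
  country ∈ {AU, BR, IN}: BR is in the set → true
  global kill-switch active: yes → true
  rollout bucket between 87 and 94: 24 in [87, 94] is false
  last request latency < 1775 ms: 3652 < 1775 is false
  plan = team: pro == team is false
  client = api: android == api is false
  NOT user opted into beta: no → true
  account age ≤ 3641 days: 4845 ≤ 3641 is false
  client ∈ {api, ios, web}: android is not in the set → false
  A/B group ∈ {A, C}: C is in the set → true
  A/B group = B: C == B is false
  country ∈ {AU, DE, US}: BR is not in the set → false
Combine:
[1.1.1] true OR false = true
[1.1] NOT true = false
[1.2] exactly-one(true, true) = false
[1] false OR false = false
[2.1.1.4] NOT false = true
[2.1.1] true OR false OR false OR true = true
[2.1] NOT true = false
[2] NOT false = true
[3.2] exactly-one(true, false) = true
[3.3] false AND true = false
[3] false OR true OR false = true
[4] false → false (antecedent false ⇒ implication holds) = true
[root] false OR true OR true OR true = true
Overall: true → enabled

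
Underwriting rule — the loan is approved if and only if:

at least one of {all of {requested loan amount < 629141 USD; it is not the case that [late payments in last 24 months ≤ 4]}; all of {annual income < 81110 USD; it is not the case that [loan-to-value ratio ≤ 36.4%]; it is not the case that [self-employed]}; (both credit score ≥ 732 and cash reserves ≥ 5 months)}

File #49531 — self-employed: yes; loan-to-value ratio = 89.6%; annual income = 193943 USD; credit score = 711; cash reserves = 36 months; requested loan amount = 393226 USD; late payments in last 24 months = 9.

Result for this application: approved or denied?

Approved

Atomic conditions:
  requested loan amount < 629141 USD: 393226 < 629141 is true
  late payments in last 24 months ≤ 4: 9 ≤ 4 is false
  annual income < 81110 USD: 193943 < 81110 is false
  loan-to-value ratio ≤ 36.4%: 89.6 ≤ 36.4 is false
  self-employed: yes → true
  credit score ≥ 732: 711 ≥ 732 is false
  cash reserves ≥ 5 months: 36 ≥ 5 is true
Combine:
[1.2] NOT false = true
[1] true AND true = true
[2.2] NOT false = true
[2.3] NOT true = false
[2] false AND true AND false = false
[3] false AND true = false
[root] true OR false OR false = true
Overall: true → approved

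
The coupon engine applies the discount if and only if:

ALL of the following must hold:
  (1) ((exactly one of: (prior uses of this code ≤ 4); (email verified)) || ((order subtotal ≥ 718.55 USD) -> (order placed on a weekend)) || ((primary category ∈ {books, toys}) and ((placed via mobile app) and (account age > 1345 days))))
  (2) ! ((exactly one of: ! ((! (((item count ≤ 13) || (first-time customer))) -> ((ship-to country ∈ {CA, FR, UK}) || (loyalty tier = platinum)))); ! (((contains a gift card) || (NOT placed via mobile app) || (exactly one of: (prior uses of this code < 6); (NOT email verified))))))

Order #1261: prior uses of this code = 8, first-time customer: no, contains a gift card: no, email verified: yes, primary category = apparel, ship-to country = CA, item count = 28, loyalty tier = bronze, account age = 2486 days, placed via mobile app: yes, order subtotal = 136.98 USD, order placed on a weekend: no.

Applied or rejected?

Rejected

Atomic conditions:
  prior uses of this code ≤ 4: 8 ≤ 4 is false
  email verified: yes → true
  order subtotal ≥ 718.55 USD: 136.98 ≥ 718.55 is false
  order placed on a weekend: no → false
  primary category ∈ {books, toys}: apparel is not in the set → false
  placed via mobile app: yes → true
  account age > 1345 days: 2486 > 1345 is true
  item count ≤ 13: 28 ≤ 13 is false
  first-time customer: no → false
  ship-to country ∈ {CA, FR, UK}: CA is in the set → true
  loyalty tier = platinum: bronze == platinum is false
  contains a gift card: no → false
  NOT placed via mobile app: yes → false
  prior uses of this code < 6: 8 < 6 is false
  NOT email verified: yes → false
Combine:
[1.1] exactly-one(false, true) = true
[1.2] false → false (antecedent false ⇒ implication holds) = true
[1.3.2] true AND true = true
[1.3] false AND true = false
[1] true OR true OR false = true
[2.1.1.1.1.1] false OR false = false
[2.1.1.1.1] NOT false = true
[2.1.1.1.2] true OR false = true
[2.1.1.1] true → true = true
[2.1.1] NOT true = false
[2.1.2.1.3] exactly-one(false, false) = false
[2.1.2.1] false OR false OR false = false
[2.1.2] NOT false = true
[2.1] exactly-one(false, true) = true
[2] NOT true = false
[root] true AND false = false
Overall: false → rejected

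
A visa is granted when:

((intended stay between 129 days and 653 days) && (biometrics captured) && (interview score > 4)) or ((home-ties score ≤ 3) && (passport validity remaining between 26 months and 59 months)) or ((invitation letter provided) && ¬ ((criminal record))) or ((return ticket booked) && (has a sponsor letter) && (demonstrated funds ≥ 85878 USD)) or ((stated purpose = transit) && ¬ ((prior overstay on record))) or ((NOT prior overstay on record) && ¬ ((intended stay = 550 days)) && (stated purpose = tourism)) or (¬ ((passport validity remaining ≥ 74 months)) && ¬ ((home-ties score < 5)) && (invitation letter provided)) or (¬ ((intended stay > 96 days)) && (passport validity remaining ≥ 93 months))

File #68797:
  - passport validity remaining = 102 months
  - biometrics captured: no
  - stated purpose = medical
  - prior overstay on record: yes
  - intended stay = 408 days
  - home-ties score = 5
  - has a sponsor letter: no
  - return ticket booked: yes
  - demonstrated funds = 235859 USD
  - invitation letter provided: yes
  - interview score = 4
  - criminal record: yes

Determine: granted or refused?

Refused

Atomic conditions:
  intended stay between 129 days and 653 days: 408 in [129, 653] is true
  biometrics captured: no → false
  interview score > 4: 4 > 4 is false
  home-ties score ≤ 3: 5 ≤ 3 is false
  passport validity remaining between 26 months and 59 months: 102 in [26, 59] is false
  invitation letter provided: yes → true
  criminal record: yes → true
  return ticket booked: yes → true
  has a sponsor letter: no → false
  demonstrated funds ≥ 85878 USD: 235859 ≥ 85878 is true
  stated purpose = transit: medical == transit is false
  prior overstay on record: yes → true
  NOT prior overstay on record: yes → false
  intended stay = 550 days: 408 == 550 is false
  stated purpose = tourism: medical == tourism is false
  passport validity remaining ≥ 74 months: 102 ≥ 74 is true
  home-ties score < 5: 5 < 5 is false
  intended stay > 96 days: 408 > 96 is true
  passport validity remaining ≥ 93 months: 102 ≥ 93 is true
Combine:
[1] true AND false AND false = false
[2] false AND false = false
[3.2] NOT true = false
[3] true AND false = false
[4] true AND false AND true = false
[5.2] NOT true = false
[5] false AND false = false
[6.2] NOT false = true
[6] false AND true AND false = false
[7.1] NOT true = false
[7.2] NOT false = true
[7] false AND true AND true = false
[8.1] NOT true = false
[8] false AND true = false
[root] false OR false OR false OR false OR false OR false OR false OR false = false
Overall: false → refused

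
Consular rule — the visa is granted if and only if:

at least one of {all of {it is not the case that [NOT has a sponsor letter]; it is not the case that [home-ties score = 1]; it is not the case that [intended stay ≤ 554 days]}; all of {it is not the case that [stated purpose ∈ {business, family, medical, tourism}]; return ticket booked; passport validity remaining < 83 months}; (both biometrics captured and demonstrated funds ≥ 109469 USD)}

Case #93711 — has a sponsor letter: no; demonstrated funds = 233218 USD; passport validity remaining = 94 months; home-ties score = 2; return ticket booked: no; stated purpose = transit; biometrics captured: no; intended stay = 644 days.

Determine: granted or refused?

Atomic conditions:
  NOT has a sponsor letter: no → true
  home-ties score = 1: 2 == 1 is false
  intended stay ≤ 554 days: 644 ≤ 554 is false
  stated purpose ∈ {business, family, medical, tourism}: transit is not in the set → false
  return ticket booked: no → false
  passport validity remaining < 83 months: 94 < 83 is false
  biometrics captured: no → false
  demonstrated funds ≥ 109469 USD: 233218 ≥ 109469 is true
Combine:
[1.1] NOT true = false
[1.2] NOT false = true
[1.3] NOT false = true
[1] false AND true AND true = false
[2.1] NOT false = true
[2] true AND false AND false = false
[3] false AND true = false
[root] false OR false OR false = false
Overall: false → refused

Refused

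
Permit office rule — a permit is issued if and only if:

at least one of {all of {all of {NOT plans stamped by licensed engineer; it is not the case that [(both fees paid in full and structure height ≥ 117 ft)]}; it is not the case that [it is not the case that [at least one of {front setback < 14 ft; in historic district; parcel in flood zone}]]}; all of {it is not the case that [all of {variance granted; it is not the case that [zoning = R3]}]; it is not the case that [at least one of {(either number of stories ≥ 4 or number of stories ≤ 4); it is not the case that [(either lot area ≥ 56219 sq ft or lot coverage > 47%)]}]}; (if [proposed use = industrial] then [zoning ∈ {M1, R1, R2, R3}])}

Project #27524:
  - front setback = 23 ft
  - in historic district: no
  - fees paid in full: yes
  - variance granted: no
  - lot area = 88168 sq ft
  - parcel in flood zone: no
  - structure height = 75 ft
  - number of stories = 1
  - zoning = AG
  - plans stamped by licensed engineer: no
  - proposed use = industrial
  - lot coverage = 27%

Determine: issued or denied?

Denied

Atomic conditions:
  NOT plans stamped by licensed engineer: no → true
  fees paid in full: yes → true
  structure height ≥ 117 ft: 75 ≥ 117 is false
  front setback < 14 ft: 23 < 14 is false
  in historic district: no → false
  parcel in flood zone: no → false
  variance granted: no → false
  zoning = R3: AG == R3 is false
  number of stories ≥ 4: 1 ≥ 4 is false
  number of stories ≤ 4: 1 ≤ 4 is true
  lot area ≥ 56219 sq ft: 88168 ≥ 56219 is true
  lot coverage > 47%: 27 > 47 is false
  proposed use = industrial: industrial == industrial is true
  zoning ∈ {M1, R1, R2, R3}: AG is not in the set → false
Combine:
[1.1.2.1] true AND false = false
[1.1.2] NOT false = true
[1.1] true AND true = true
[1.2.1.1] false OR false OR false = false
[1.2.1] NOT false = true
[1.2] NOT true = false
[1] true AND false = false
[2.1.1.2] NOT false = true
[2.1.1] false AND true = false
[2.1] NOT false = true
[2.2.1.1] false OR true = true
[2.2.1.2.1] true OR false = true
[2.2.1.2] NOT true = false
[2.2.1] true OR false = true
[2.2] NOT true = false
[2] true AND false = false
[3] true → false = false
[root] false OR false OR false = false
Overall: false → denied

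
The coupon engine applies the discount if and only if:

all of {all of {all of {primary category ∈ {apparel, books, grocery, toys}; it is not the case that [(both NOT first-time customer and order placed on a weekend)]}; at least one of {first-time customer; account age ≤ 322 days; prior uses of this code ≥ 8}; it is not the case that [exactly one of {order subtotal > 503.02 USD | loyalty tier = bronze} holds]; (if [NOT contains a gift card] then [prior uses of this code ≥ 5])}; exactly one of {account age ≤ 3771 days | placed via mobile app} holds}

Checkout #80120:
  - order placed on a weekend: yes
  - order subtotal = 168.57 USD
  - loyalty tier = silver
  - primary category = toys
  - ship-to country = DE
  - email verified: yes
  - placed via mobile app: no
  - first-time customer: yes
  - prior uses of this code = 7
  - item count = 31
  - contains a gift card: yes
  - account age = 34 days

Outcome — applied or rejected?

Applied

Atomic conditions:
  primary category ∈ {apparel, books, grocery, toys}: toys is in the set → true
  NOT first-time customer: yes → false
  order placed on a weekend: yes → true
  first-time customer: yes → true
  account age ≤ 322 days: 34 ≤ 322 is true
  prior uses of this code ≥ 8: 7 ≥ 8 is false
  order subtotal > 503.02 USD: 168.57 > 503.02 is false
  loyalty tier = bronze: silver == bronze is false
  NOT contains a gift card: yes → false
  prior uses of this code ≥ 5: 7 ≥ 5 is true
  account age ≤ 3771 days: 34 ≤ 3771 is true
  placed via mobile app: no → false
Combine:
[1.1.2.1] false AND true = false
[1.1.2] NOT false = true
[1.1] true AND true = true
[1.2] true OR true OR false = true
[1.3.1] exactly-one(false, false) = false
[1.3] NOT false = true
[1.4] false → true (antecedent false ⇒ implication holds) = true
[1] true AND true AND true AND true = true
[2] exactly-one(true, false) = true
[root] true AND true = true
Overall: true → applied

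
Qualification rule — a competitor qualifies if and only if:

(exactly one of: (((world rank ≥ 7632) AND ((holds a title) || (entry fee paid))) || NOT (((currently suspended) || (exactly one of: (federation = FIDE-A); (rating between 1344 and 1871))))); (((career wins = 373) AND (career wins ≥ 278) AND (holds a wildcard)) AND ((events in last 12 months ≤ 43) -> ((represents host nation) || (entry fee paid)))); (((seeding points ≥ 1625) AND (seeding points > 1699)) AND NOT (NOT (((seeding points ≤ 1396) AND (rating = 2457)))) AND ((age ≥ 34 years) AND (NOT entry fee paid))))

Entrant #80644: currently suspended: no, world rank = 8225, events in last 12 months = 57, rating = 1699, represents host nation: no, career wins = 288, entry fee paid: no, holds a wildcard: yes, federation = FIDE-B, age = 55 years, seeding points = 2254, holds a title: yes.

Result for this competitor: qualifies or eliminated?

Qualifies

Atomic conditions:
  world rank ≥ 7632: 8225 ≥ 7632 is true
  holds a title: yes → true
  entry fee paid: no → false
  currently suspended: no → false
  federation = FIDE-A: FIDE-B == FIDE-A is false
  rating between 1344 and 1871: 1699 in [1344, 1871] is true
  career wins = 373: 288 == 373 is false
  career wins ≥ 278: 288 ≥ 278 is true
  holds a wildcard: yes → true
  events in last 12 months ≤ 43: 57 ≤ 43 is false
  represents host nation: no → false
  seeding points ≥ 1625: 2254 ≥ 1625 is true
  seeding points > 1699: 2254 > 1699 is true
  seeding points ≤ 1396: 2254 ≤ 1396 is false
  rating = 2457: 1699 == 2457 is false
  age ≥ 34 years: 55 ≥ 34 is true
  NOT entry fee paid: no → true
Combine:
[1.1.2] true OR false = true
[1.1] true AND true = true
[1.2.1.2] exactly-one(false, true) = true
[1.2.1] false OR true = true
[1.2] NOT true = false
[1] true OR false = true
[2.1] false AND true AND true = false
[2.2.2] false OR false = false
[2.2] false → false (antecedent false ⇒ implication holds) = true
[2] false AND true = false
[3.1] true AND true = true
[3.2.1.1] false AND false = false
[3.2.1] NOT false = true
[3.2] NOT true = false
[3.3] true AND true = true
[3] true AND false AND true = false
[root] exactly-one(true, false, false) = true
Overall: true → qualifies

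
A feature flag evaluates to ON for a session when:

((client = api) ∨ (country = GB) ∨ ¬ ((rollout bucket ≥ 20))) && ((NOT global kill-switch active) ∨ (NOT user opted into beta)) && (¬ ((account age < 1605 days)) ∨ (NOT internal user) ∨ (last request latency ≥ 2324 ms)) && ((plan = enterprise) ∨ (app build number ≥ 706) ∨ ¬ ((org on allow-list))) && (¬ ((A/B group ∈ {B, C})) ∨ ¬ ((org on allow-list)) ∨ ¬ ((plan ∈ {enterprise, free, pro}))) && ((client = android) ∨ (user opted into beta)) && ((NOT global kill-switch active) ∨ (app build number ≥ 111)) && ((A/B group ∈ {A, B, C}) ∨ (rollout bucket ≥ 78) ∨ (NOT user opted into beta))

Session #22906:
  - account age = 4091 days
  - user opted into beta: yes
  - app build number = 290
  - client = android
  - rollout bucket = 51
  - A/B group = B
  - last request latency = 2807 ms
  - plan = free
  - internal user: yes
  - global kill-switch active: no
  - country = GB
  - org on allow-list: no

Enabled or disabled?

Enabled

Atomic conditions:
  client = api: android == api is false
  country = GB: GB == GB is true
  rollout bucket ≥ 20: 51 ≥ 20 is true
  NOT global kill-switch active: no → true
  NOT user opted into beta: yes → false
  account age < 1605 days: 4091 < 1605 is false
  NOT internal user: yes → false
  last request latency ≥ 2324 ms: 2807 ≥ 2324 is true
  plan = enterprise: free == enterprise is false
  app build number ≥ 706: 290 ≥ 706 is false
  org on allow-list: no → false
  A/B group ∈ {B, C}: B is in the set → true
  plan ∈ {enterprise, free, pro}: free is in the set → true
  client = android: android == android is true
  user opted into beta: yes → true
  app build number ≥ 111: 290 ≥ 111 is true
  A/B group ∈ {A, B, C}: B is in the set → true
  rollout bucket ≥ 78: 51 ≥ 78 is false
Combine:
[1.3] NOT true = false
[1] false OR true OR false = true
[2] true OR false = true
[3.1] NOT false = true
[3] true OR false OR true = true
[4.3] NOT false = true
[4] false OR false OR true = true
[5.1] NOT true = false
[5.2] NOT false = true
[5.3] NOT true = false
[5] false OR true OR false = true
[6] true OR true = true
[7] true OR true = true
[8] true OR false OR false = true
[root] true AND true AND true AND true AND true AND true AND true AND true = true
Overall: true → enabled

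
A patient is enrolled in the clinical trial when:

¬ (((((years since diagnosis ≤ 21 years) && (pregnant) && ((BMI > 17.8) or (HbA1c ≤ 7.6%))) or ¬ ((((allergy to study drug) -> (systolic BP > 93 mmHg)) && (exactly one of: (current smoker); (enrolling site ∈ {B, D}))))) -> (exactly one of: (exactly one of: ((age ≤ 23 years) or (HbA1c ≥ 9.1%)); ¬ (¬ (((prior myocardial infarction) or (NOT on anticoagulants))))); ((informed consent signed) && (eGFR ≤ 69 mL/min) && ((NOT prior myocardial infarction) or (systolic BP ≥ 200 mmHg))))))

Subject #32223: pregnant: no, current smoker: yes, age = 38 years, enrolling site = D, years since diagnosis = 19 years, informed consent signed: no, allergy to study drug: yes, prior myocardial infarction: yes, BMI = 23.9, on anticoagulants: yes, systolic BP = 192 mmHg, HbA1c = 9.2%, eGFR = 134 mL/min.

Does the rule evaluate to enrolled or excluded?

Enrolled

Atomic conditions:
  years since diagnosis ≤ 21 years: 19 ≤ 21 is true
  pregnant: no → false
  BMI > 17.8: 23.9 > 17.8 is true
  HbA1c ≤ 7.6%: 9.2 ≤ 7.6 is false
  allergy to study drug: yes → true
  systolic BP > 93 mmHg: 192 > 93 is true
  current smoker: yes → true
  enrolling site ∈ {B, D}: D is in the set → true
  age ≤ 23 years: 38 ≤ 23 is false
  HbA1c ≥ 9.1%: 9.2 ≥ 9.1 is true
  prior myocardial infarction: yes → true
  NOT on anticoagulants: yes → false
  informed consent signed: no → false
  eGFR ≤ 69 mL/min: 134 ≤ 69 is false
  NOT prior myocardial infarction: yes → false
  systolic BP ≥ 200 mmHg: 192 ≥ 200 is false
Combine:
[1.1.1.3] true OR false = true
[1.1.1] true AND false AND true = false
[1.1.2.1.1] true → true = true
[1.1.2.1.2] exactly-one(true, true) = false
[1.1.2.1] true AND false = false
[1.1.2] NOT false = true
[1.1] false OR true = true
[1.2.1.1] false OR true = true
[1.2.1.2.1.1] true OR false = true
[1.2.1.2.1] NOT true = false
[1.2.1.2] NOT false = true
[1.2.1] exactly-one(true, true) = false
[1.2.2.3] false OR false = false
[1.2.2] false AND false AND false = false
[1.2] exactly-one(false, false) = false
[1] true → false = false
[root] NOT false = true
Overall: true → enrolled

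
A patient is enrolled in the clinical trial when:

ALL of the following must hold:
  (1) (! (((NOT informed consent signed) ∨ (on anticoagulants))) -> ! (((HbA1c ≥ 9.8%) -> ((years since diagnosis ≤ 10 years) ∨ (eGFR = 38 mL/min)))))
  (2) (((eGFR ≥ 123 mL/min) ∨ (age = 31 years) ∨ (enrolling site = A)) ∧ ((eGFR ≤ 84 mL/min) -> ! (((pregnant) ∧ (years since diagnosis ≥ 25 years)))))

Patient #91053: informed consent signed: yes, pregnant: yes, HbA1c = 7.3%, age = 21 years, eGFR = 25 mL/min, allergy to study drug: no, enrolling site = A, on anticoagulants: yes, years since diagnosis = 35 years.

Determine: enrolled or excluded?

Excluded

Atomic conditions:
  NOT informed consent signed: yes → false
  on anticoagulants: yes → true
  HbA1c ≥ 9.8%: 7.3 ≥ 9.8 is false
  years since diagnosis ≤ 10 years: 35 ≤ 10 is false
  eGFR = 38 mL/min: 25 == 38 is false
  eGFR ≥ 123 mL/min: 25 ≥ 123 is false
  age = 31 years: 21 == 31 is false
  enrolling site = A: A == A is true
  eGFR ≤ 84 mL/min: 25 ≤ 84 is true
  pregnant: yes → true
  years since diagnosis ≥ 25 years: 35 ≥ 25 is true
Combine:
[1.1.1] false OR true = true
[1.1] NOT true = false
[1.2.1.2] false OR false = false
[1.2.1] false → false (antecedent false ⇒ implication holds) = true
[1.2] NOT true = false
[1] false → false (antecedent false ⇒ implication holds) = true
[2.1] false OR false OR true = true
[2.2.2.1] true AND true = true
[2.2.2] NOT true = false
[2.2] true → false = false
[2] true AND false = false
[root] true AND false = false
Overall: false → excluded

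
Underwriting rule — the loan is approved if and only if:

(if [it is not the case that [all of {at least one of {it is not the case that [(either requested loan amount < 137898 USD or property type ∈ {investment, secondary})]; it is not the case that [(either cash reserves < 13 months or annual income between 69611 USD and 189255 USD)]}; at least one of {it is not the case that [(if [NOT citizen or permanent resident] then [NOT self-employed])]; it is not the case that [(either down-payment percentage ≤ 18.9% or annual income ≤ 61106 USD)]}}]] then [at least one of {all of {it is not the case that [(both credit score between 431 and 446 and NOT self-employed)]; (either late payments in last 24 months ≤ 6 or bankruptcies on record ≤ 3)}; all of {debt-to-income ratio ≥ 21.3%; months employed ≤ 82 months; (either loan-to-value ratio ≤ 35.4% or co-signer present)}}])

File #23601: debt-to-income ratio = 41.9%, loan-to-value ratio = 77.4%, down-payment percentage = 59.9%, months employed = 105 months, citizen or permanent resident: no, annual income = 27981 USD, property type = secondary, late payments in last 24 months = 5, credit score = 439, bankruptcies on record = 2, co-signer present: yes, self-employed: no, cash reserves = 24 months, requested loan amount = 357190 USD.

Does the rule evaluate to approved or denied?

Atomic conditions:
  requested loan amount < 137898 USD: 357190 < 137898 is false
  property type ∈ {investment, secondary}: secondary is in the set → true
  cash reserves < 13 months: 24 < 13 is false
  annual income between 69611 USD and 189255 USD: 27981 in [69611, 189255] is false
  NOT citizen or permanent resident: no → true
  NOT self-employed: no → true
  down-payment percentage ≤ 18.9%: 59.9 ≤ 18.9 is false
  annual income ≤ 61106 USD: 27981 ≤ 61106 is true
  credit score between 431 and 446: 439 in [431, 446] is true
  late payments in last 24 months ≤ 6: 5 ≤ 6 is true
  bankruptcies on record ≤ 3: 2 ≤ 3 is true
  debt-to-income ratio ≥ 21.3%: 41.9 ≥ 21.3 is true
  months employed ≤ 82 months: 105 ≤ 82 is false
  loan-to-value ratio ≤ 35.4%: 77.4 ≤ 35.4 is false
  co-signer present: yes → true
Combine:
[1.1.1.1.1] false OR true = true
[1.1.1.1] NOT true = false
[1.1.1.2.1] false OR false = false
[1.1.1.2] NOT false = true
[1.1.1] false OR true = true
[1.1.2.1.1] true → true = true
[1.1.2.1] NOT true = false
[1.1.2.2.1] false OR true = true
[1.1.2.2] NOT true = false
[1.1.2] false OR false = false
[1.1] true AND false = false
[1] NOT false = true
[2.1.1.1] true AND true = true
[2.1.1] NOT true = false
[2.1.2] true OR true = true
[2.1] false AND true = false
[2.2.3] false OR true = true
[2.2] true AND false AND true = false
[2] false OR false = false
[root] true → false = false
Overall: false → denied

Denied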